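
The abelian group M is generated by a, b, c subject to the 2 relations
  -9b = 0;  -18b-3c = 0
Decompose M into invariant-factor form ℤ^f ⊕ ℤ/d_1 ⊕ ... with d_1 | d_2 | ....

rank_ℚ(R)=2; free=3−2=1
SNF(R) diag = [3, 9] → torsion [3, 9]

Answer: M ≅ ℤ^1 ⊕ ℤ/3 ⊕ ℤ/9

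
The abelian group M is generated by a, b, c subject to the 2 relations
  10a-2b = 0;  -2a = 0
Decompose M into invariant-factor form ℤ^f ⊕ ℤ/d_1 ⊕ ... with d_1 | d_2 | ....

rank_ℚ(R)=2; free=3−2=1
SNF(R) diag = [2, 2] → torsion [2, 2]

Answer: M ≅ ℤ^1 ⊕ ℤ/2 ⊕ ℤ/2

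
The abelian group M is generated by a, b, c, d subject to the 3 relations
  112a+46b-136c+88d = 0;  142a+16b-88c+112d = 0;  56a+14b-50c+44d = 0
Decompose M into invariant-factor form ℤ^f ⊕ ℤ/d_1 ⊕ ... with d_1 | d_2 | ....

Answer: M ≅ ℤ^1 ⊕ ℤ/2 ⊕ ℤ/6 ⊕ ℤ/18

Derivation:
rank_ℚ(R)=3; free=4−3=1
SNF(R) diag = [2, 6, 18] → torsion [2, 6, 18]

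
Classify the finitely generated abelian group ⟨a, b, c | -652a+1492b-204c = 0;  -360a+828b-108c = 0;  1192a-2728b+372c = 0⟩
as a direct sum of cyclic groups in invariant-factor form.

Answer: M ≅ ℤ/4 ⊕ ℤ/12 ⊕ ℤ/36

Derivation:
rank_ℚ(R)=3; free=3−3=0
SNF(R) diag = [4, 12, 36] → torsion [4, 12, 36]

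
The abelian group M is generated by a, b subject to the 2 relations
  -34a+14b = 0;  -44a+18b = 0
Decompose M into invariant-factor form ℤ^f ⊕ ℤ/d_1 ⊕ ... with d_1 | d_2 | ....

rank_ℚ(R)=2; free=2−2=0
SNF(R) diag = [2, 2] → torsion [2, 2]

Answer: M ≅ ℤ/2 ⊕ ℤ/2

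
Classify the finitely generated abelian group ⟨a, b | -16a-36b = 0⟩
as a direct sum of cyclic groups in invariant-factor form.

Answer: M ≅ ℤ^1 ⊕ ℤ/4

Derivation:
rank_ℚ(R)=1; free=2−1=1
SNF(R) diag = [4] → torsion [4]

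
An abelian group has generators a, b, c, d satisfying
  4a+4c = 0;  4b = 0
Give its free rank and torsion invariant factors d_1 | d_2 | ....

Answer: M ≅ ℤ^2 ⊕ ℤ/4 ⊕ ℤ/4

Derivation:
rank_ℚ(R)=2; free=4−2=2
SNF(R) diag = [4, 4] → torsion [4, 4]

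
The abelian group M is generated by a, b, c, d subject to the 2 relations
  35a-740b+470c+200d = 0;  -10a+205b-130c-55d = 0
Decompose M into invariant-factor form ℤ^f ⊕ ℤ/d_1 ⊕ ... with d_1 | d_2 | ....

Answer: M ≅ ℤ^2 ⊕ ℤ/5 ⊕ ℤ/15

Derivation:
rank_ℚ(R)=2; free=4−2=2
SNF(R) diag = [5, 15] → torsion [5, 15]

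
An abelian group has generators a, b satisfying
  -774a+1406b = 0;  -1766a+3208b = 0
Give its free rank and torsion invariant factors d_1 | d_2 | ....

rank_ℚ(R)=2; free=2−2=0
SNF(R) diag = [2, 2] → torsion [2, 2]

Answer: M ≅ ℤ/2 ⊕ ℤ/2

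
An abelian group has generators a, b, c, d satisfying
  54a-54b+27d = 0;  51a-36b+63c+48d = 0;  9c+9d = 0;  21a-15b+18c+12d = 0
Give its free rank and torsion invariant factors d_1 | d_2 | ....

rank_ℚ(R)=4; free=4−4=0
SNF(R) diag = [3, 3, 9, 27] → torsion [3, 3, 9, 27]

Answer: M ≅ ℤ/3 ⊕ ℤ/3 ⊕ ℤ/9 ⊕ ℤ/27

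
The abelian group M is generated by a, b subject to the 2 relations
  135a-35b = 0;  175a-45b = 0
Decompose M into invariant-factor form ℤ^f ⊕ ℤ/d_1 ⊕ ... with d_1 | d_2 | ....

Answer: M ≅ ℤ/5 ⊕ ℤ/10

Derivation:
rank_ℚ(R)=2; free=2−2=0
SNF(R) diag = [5, 10] → torsion [5, 10]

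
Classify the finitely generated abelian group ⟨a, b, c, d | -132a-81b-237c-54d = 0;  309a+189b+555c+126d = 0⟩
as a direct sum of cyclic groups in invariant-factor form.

rank_ℚ(R)=2; free=4−2=2
SNF(R) diag = [3, 9] → torsion [3, 9]

Answer: M ≅ ℤ^2 ⊕ ℤ/3 ⊕ ℤ/9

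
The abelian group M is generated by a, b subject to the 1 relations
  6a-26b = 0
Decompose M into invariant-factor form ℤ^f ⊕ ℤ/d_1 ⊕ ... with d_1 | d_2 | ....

Answer: M ≅ ℤ^1 ⊕ ℤ/2

Derivation:
rank_ℚ(R)=1; free=2−1=1
SNF(R) diag = [2] → torsion [2]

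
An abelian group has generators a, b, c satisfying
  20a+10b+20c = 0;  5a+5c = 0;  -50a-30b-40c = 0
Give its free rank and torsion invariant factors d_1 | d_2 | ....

rank_ℚ(R)=3; free=3−3=0
SNF(R) diag = [5, 10, 10] → torsion [5, 10, 10]

Answer: M ≅ ℤ/5 ⊕ ℤ/10 ⊕ ℤ/10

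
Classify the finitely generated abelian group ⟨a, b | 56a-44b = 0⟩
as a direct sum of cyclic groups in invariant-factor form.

Answer: M ≅ ℤ^1 ⊕ ℤ/4

Derivation:
rank_ℚ(R)=1; free=2−1=1
SNF(R) diag = [4] → torsion [4]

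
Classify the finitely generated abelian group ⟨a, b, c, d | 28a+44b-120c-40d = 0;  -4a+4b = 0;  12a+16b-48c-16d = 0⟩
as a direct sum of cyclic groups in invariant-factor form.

rank_ℚ(R)=3; free=4−3=1
SNF(R) diag = [4, 4, 8] → torsion [4, 4, 8]

Answer: M ≅ ℤ^1 ⊕ ℤ/4 ⊕ ℤ/4 ⊕ ℤ/8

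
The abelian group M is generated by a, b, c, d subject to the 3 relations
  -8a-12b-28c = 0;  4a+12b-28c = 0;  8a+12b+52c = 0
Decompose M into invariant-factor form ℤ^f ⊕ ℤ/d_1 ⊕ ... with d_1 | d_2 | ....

Answer: M ≅ ℤ^1 ⊕ ℤ/4 ⊕ ℤ/12 ⊕ ℤ/24

Derivation:
rank_ℚ(R)=3; free=4−3=1
SNF(R) diag = [4, 12, 24] → torsion [4, 12, 24]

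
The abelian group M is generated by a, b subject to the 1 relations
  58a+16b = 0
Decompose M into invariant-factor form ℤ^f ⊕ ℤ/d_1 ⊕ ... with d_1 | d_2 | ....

rank_ℚ(R)=1; free=2−1=1
SNF(R) diag = [2] → torsion [2]

Answer: M ≅ ℤ^1 ⊕ ℤ/2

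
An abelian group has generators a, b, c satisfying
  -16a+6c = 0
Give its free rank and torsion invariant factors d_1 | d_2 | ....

Answer: M ≅ ℤ^2 ⊕ ℤ/2

Derivation:
rank_ℚ(R)=1; free=3−1=2
SNF(R) diag = [2] → torsion [2]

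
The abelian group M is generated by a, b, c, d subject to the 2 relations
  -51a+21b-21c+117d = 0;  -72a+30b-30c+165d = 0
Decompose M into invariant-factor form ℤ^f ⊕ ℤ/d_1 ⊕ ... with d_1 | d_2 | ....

rank_ℚ(R)=2; free=4−2=2
SNF(R) diag = [3, 3] → torsion [3, 3]

Answer: M ≅ ℤ^2 ⊕ ℤ/3 ⊕ ℤ/3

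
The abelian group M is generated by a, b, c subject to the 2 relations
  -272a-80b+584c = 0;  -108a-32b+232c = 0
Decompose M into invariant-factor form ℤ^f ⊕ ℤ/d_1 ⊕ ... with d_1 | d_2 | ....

Answer: M ≅ ℤ^1 ⊕ ℤ/4 ⊕ ℤ/8

Derivation:
rank_ℚ(R)=2; free=3−2=1
SNF(R) diag = [4, 8] → torsion [4, 8]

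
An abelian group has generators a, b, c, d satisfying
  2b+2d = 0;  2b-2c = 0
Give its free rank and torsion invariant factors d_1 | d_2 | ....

Answer: M ≅ ℤ^2 ⊕ ℤ/2 ⊕ ℤ/2

Derivation:
rank_ℚ(R)=2; free=4−2=2
SNF(R) diag = [2, 2] → torsion [2, 2]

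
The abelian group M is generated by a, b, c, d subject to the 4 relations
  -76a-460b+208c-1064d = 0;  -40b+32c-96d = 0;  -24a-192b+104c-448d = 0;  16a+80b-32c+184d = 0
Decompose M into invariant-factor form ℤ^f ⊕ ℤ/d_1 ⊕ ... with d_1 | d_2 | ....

Answer: M ≅ ℤ/4 ⊕ ℤ/8 ⊕ ℤ/8 ⊕ ℤ/8

Derivation:
rank_ℚ(R)=4; free=4−4=0
SNF(R) diag = [4, 8, 8, 8] → torsion [4, 8, 8, 8]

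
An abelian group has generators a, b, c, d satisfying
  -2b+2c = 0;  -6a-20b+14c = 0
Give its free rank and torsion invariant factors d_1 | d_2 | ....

rank_ℚ(R)=2; free=4−2=2
SNF(R) diag = [2, 6] → torsion [2, 6]

Answer: M ≅ ℤ^2 ⊕ ℤ/2 ⊕ ℤ/6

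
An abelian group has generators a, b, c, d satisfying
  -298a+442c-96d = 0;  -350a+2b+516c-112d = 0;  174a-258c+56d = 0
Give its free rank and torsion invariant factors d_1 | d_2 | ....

Answer: M ≅ ℤ^1 ⊕ ℤ/2 ⊕ ℤ/2 ⊕ ℤ/4

Derivation:
rank_ℚ(R)=3; free=4−3=1
SNF(R) diag = [2, 2, 4] → torsion [2, 2, 4]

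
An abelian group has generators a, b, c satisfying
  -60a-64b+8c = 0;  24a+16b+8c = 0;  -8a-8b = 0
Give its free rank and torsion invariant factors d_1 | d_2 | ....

rank_ℚ(R)=3; free=3−3=0
SNF(R) diag = [4, 8, 8] → torsion [4, 8, 8]

Answer: M ≅ ℤ/4 ⊕ ℤ/8 ⊕ ℤ/8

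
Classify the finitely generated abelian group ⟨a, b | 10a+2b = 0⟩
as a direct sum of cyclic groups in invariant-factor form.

rank_ℚ(R)=1; free=2−1=1
SNF(R) diag = [2] → torsion [2]

Answer: M ≅ ℤ^1 ⊕ ℤ/2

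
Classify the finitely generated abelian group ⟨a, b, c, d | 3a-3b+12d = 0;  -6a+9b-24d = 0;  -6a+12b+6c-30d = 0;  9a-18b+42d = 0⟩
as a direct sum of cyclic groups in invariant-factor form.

rank_ℚ(R)=4; free=4−4=0
SNF(R) diag = [3, 3, 6, 6] → torsion [3, 3, 6, 6]

Answer: M ≅ ℤ/3 ⊕ ℤ/3 ⊕ ℤ/6 ⊕ ℤ/6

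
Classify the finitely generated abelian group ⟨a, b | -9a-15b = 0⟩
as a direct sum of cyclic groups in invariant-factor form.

Answer: M ≅ ℤ^1 ⊕ ℤ/3

Derivation:
rank_ℚ(R)=1; free=2−1=1
SNF(R) diag = [3] → torsion [3]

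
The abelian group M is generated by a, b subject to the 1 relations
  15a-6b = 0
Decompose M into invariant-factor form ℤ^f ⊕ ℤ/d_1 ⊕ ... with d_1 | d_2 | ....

Answer: M ≅ ℤ^1 ⊕ ℤ/3

Derivation:
rank_ℚ(R)=1; free=2−1=1
SNF(R) diag = [3] → torsion [3]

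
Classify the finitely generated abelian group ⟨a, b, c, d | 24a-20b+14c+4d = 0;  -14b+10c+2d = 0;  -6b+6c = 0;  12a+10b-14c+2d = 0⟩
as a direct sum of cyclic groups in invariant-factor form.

Answer: M ≅ ℤ/2 ⊕ ℤ/2 ⊕ ℤ/6 ⊕ ℤ/12

Derivation:
rank_ℚ(R)=4; free=4−4=0
SNF(R) diag = [2, 2, 6, 12] → torsion [2, 2, 6, 12]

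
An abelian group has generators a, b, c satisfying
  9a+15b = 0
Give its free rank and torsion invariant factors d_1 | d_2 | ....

rank_ℚ(R)=1; free=3−1=2
SNF(R) diag = [3] → torsion [3]

Answer: M ≅ ℤ^2 ⊕ ℤ/3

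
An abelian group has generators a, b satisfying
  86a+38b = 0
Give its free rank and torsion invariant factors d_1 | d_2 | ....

Answer: M ≅ ℤ^1 ⊕ ℤ/2

Derivation:
rank_ℚ(R)=1; free=2−1=1
SNF(R) diag = [2] → torsion [2]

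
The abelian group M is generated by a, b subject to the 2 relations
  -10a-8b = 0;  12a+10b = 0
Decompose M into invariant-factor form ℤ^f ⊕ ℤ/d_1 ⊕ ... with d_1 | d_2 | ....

Answer: M ≅ ℤ/2 ⊕ ℤ/2

Derivation:
rank_ℚ(R)=2; free=2−2=0
SNF(R) diag = [2, 2] → torsion [2, 2]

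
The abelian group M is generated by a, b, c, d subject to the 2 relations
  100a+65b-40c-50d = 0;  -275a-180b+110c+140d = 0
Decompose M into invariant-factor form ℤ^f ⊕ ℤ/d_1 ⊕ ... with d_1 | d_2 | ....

Answer: M ≅ ℤ^2 ⊕ ℤ/5 ⊕ ℤ/5

Derivation:
rank_ℚ(R)=2; free=4−2=2
SNF(R) diag = [5, 5] → torsion [5, 5]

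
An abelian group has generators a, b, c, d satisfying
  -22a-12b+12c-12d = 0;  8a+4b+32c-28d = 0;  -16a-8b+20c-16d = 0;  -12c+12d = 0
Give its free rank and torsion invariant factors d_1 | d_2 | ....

Answer: M ≅ ℤ/2 ⊕ ℤ/4 ⊕ ℤ/12 ⊕ ℤ/12

Derivation:
rank_ℚ(R)=4; free=4−4=0
SNF(R) diag = [2, 4, 12, 12] → torsion [2, 4, 12, 12]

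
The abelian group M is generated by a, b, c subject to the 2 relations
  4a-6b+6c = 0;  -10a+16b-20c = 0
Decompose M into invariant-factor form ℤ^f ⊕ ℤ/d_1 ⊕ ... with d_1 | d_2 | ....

Answer: M ≅ ℤ^1 ⊕ ℤ/2 ⊕ ℤ/2

Derivation:
rank_ℚ(R)=2; free=3−2=1
SNF(R) diag = [2, 2] → torsion [2, 2]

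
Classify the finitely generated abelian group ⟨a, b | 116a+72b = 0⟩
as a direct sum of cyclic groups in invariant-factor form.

rank_ℚ(R)=1; free=2−1=1
SNF(R) diag = [4] → torsion [4]

Answer: M ≅ ℤ^1 ⊕ ℤ/4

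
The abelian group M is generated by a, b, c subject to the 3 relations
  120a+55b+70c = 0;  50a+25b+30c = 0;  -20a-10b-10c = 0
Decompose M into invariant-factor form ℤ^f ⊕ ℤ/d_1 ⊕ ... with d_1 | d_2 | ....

Answer: M ≅ ℤ/5 ⊕ ℤ/10 ⊕ ℤ/10

Derivation:
rank_ℚ(R)=3; free=3−3=0
SNF(R) diag = [5, 10, 10] → torsion [5, 10, 10]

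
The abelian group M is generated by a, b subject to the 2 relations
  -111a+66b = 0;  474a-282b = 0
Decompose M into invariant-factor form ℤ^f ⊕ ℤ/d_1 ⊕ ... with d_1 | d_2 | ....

Answer: M ≅ ℤ/3 ⊕ ℤ/6

Derivation:
rank_ℚ(R)=2; free=2−2=0
SNF(R) diag = [3, 6] → torsion [3, 6]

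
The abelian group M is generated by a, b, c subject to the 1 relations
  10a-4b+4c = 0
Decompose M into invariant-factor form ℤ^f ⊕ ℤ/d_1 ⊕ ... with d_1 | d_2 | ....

Answer: M ≅ ℤ^2 ⊕ ℤ/2

Derivation:
rank_ℚ(R)=1; free=3−1=2
SNF(R) diag = [2] → torsion [2]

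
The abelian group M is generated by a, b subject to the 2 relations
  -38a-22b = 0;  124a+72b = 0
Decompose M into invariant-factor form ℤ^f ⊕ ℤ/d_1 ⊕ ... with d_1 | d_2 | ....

rank_ℚ(R)=2; free=2−2=0
SNF(R) diag = [2, 4] → torsion [2, 4]

Answer: M ≅ ℤ/2 ⊕ ℤ/4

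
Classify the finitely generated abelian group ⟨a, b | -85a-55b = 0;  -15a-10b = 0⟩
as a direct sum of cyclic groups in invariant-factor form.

Answer: M ≅ ℤ/5 ⊕ ℤ/5

Derivation:
rank_ℚ(R)=2; free=2−2=0
SNF(R) diag = [5, 5] → torsion [5, 5]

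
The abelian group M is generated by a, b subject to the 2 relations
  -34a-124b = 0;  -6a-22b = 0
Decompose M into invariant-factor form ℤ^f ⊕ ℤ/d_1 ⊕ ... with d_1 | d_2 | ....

Answer: M ≅ ℤ/2 ⊕ ℤ/2

Derivation:
rank_ℚ(R)=2; free=2−2=0
SNF(R) diag = [2, 2] → torsion [2, 2]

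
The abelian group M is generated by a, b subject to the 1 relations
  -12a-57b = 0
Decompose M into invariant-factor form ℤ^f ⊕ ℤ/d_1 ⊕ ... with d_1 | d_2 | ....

rank_ℚ(R)=1; free=2−1=1
SNF(R) diag = [3] → torsion [3]

Answer: M ≅ ℤ^1 ⊕ ℤ/3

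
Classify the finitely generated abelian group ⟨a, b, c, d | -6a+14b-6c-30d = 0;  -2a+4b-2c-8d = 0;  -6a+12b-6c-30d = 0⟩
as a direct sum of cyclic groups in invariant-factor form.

Answer: M ≅ ℤ^1 ⊕ ℤ/2 ⊕ ℤ/2 ⊕ ℤ/6

Derivation:
rank_ℚ(R)=3; free=4−3=1
SNF(R) diag = [2, 2, 6] → torsion [2, 2, 6]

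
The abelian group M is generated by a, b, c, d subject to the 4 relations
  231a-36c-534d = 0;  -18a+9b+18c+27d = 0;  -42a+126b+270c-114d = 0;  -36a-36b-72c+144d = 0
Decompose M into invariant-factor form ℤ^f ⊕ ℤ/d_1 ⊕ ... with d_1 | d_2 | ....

rank_ℚ(R)=4; free=4−4=0
SNF(R) diag = [3, 9, 18, 36] → torsion [3, 9, 18, 36]

Answer: M ≅ ℤ/3 ⊕ ℤ/9 ⊕ ℤ/18 ⊕ ℤ/36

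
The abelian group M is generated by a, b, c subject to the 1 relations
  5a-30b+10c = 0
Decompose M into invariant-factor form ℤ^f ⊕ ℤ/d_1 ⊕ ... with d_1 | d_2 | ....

rank_ℚ(R)=1; free=3−1=2
SNF(R) diag = [5] → torsion [5]

Answer: M ≅ ℤ^2 ⊕ ℤ/5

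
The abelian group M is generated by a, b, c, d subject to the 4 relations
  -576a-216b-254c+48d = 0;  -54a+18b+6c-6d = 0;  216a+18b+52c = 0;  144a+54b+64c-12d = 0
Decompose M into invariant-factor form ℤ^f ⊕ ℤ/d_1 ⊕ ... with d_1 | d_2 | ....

Answer: M ≅ ℤ/2 ⊕ ℤ/6 ⊕ ℤ/18 ⊕ ℤ/36

Derivation:
rank_ℚ(R)=4; free=4−4=0
SNF(R) diag = [2, 6, 18, 36] → torsion [2, 6, 18, 36]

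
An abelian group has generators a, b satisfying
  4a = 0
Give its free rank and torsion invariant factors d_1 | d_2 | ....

Answer: M ≅ ℤ^1 ⊕ ℤ/4

Derivation:
rank_ℚ(R)=1; free=2−1=1
SNF(R) diag = [4] → torsion [4]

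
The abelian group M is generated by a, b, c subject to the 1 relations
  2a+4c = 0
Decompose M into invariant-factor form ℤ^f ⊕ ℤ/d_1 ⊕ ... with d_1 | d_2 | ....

rank_ℚ(R)=1; free=3−1=2
SNF(R) diag = [2] → torsion [2]

Answer: M ≅ ℤ^2 ⊕ ℤ/2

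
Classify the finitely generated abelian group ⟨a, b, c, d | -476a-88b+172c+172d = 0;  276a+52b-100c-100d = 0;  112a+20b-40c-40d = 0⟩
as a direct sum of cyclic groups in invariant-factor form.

Answer: M ≅ ℤ^1 ⊕ ℤ/4 ⊕ ℤ/4 ⊕ ℤ/8

Derivation:
rank_ℚ(R)=3; free=4−3=1
SNF(R) diag = [4, 4, 8] → torsion [4, 4, 8]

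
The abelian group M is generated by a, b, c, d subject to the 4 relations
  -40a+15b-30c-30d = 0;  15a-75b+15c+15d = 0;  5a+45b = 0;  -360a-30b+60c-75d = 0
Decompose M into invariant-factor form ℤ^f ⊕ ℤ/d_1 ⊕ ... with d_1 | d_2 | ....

Answer: M ≅ ℤ/5 ⊕ ℤ/15 ⊕ ℤ/45 ⊕ ℤ/135

Derivation:
rank_ℚ(R)=4; free=4−4=0
SNF(R) diag = [5, 15, 45, 135] → torsion [5, 15, 45, 135]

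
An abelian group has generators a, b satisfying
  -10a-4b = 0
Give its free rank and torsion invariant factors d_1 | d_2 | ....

Answer: M ≅ ℤ^1 ⊕ ℤ/2

Derivation:
rank_ℚ(R)=1; free=2−1=1
SNF(R) diag = [2] → torsion [2]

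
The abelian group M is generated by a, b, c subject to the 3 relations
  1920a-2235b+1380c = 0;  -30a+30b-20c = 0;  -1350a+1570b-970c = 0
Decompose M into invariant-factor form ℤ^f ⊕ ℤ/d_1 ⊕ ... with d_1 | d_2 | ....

Answer: M ≅ ℤ/5 ⊕ ℤ/10 ⊕ ℤ/30

Derivation:
rank_ℚ(R)=3; free=3−3=0
SNF(R) diag = [5, 10, 30] → torsion [5, 10, 30]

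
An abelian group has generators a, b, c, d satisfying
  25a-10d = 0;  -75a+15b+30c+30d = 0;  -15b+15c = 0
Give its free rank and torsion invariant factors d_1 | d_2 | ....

rank_ℚ(R)=3; free=4−3=1
SNF(R) diag = [5, 15, 45] → torsion [5, 15, 45]

Answer: M ≅ ℤ^1 ⊕ ℤ/5 ⊕ ℤ/15 ⊕ ℤ/45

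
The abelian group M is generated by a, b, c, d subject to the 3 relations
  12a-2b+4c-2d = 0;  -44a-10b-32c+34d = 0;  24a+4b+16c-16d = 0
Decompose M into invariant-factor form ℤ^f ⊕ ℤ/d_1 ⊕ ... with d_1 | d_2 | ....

rank_ℚ(R)=3; free=4−3=1
SNF(R) diag = [2, 4, 4] → torsion [2, 4, 4]

Answer: M ≅ ℤ^1 ⊕ ℤ/2 ⊕ ℤ/4 ⊕ ℤ/4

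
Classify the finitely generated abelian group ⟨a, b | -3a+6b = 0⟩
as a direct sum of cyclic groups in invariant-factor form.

rank_ℚ(R)=1; free=2−1=1
SNF(R) diag = [3] → torsion [3]

Answer: M ≅ ℤ^1 ⊕ ℤ/3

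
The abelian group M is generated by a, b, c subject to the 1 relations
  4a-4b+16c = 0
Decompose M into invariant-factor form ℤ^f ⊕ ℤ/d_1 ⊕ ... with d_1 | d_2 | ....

rank_ℚ(R)=1; free=3−1=2
SNF(R) diag = [4] → torsion [4]

Answer: M ≅ ℤ^2 ⊕ ℤ/4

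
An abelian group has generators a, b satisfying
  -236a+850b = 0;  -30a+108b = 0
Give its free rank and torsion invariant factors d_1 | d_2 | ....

Answer: M ≅ ℤ/2 ⊕ ℤ/6

Derivation:
rank_ℚ(R)=2; free=2−2=0
SNF(R) diag = [2, 6] → torsion [2, 6]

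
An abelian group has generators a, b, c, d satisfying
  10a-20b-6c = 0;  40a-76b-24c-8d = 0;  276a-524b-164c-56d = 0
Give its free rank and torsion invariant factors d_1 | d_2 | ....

Answer: M ≅ ℤ^1 ⊕ ℤ/2 ⊕ ℤ/4 ⊕ ℤ/8

Derivation:
rank_ℚ(R)=3; free=4−3=1
SNF(R) diag = [2, 4, 8] → torsion [2, 4, 8]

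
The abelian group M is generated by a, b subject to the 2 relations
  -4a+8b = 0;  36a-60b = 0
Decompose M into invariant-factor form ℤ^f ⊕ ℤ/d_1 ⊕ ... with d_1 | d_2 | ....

rank_ℚ(R)=2; free=2−2=0
SNF(R) diag = [4, 12] → torsion [4, 12]

Answer: M ≅ ℤ/4 ⊕ ℤ/12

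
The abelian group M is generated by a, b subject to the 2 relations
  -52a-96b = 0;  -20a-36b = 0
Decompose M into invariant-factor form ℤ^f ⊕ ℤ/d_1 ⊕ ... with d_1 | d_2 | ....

Answer: M ≅ ℤ/4 ⊕ ℤ/12

Derivation:
rank_ℚ(R)=2; free=2−2=0
SNF(R) diag = [4, 12] → torsion [4, 12]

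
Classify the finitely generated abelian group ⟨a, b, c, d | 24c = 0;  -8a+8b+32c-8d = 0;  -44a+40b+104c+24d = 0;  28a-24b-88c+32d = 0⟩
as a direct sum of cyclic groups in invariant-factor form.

rank_ℚ(R)=4; free=4−4=0
SNF(R) diag = [4, 8, 24, 72] → torsion [4, 8, 24, 72]

Answer: M ≅ ℤ/4 ⊕ ℤ/8 ⊕ ℤ/24 ⊕ ℤ/72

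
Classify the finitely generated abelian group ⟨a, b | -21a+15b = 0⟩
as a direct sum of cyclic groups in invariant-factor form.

rank_ℚ(R)=1; free=2−1=1
SNF(R) diag = [3] → torsion [3]

Answer: M ≅ ℤ^1 ⊕ ℤ/3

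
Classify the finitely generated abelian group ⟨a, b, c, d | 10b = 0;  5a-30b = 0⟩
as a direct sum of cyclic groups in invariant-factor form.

Answer: M ≅ ℤ^2 ⊕ ℤ/5 ⊕ ℤ/10

Derivation:
rank_ℚ(R)=2; free=4−2=2
SNF(R) diag = [5, 10] → torsion [5, 10]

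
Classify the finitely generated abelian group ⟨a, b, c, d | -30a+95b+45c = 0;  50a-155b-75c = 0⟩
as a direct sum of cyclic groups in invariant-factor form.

rank_ℚ(R)=2; free=4−2=2
SNF(R) diag = [5, 10] → torsion [5, 10]

Answer: M ≅ ℤ^2 ⊕ ℤ/5 ⊕ ℤ/10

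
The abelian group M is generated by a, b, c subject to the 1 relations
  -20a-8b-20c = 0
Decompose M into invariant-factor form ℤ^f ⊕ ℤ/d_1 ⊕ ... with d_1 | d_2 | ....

Answer: M ≅ ℤ^2 ⊕ ℤ/4

Derivation:
rank_ℚ(R)=1; free=3−1=2
SNF(R) diag = [4] → torsion [4]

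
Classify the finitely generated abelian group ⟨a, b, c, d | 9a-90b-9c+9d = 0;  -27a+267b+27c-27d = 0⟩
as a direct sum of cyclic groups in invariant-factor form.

Answer: M ≅ ℤ^2 ⊕ ℤ/3 ⊕ ℤ/9

Derivation:
rank_ℚ(R)=2; free=4−2=2
SNF(R) diag = [3, 9] → torsion [3, 9]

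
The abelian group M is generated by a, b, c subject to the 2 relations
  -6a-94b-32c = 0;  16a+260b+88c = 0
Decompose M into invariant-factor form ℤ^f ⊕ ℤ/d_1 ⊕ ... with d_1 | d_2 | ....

rank_ℚ(R)=2; free=3−2=1
SNF(R) diag = [2, 4] → torsion [2, 4]

Answer: M ≅ ℤ^1 ⊕ ℤ/2 ⊕ ℤ/4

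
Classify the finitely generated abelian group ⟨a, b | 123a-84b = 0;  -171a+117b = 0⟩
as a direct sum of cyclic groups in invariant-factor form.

Answer: M ≅ ℤ/3 ⊕ ℤ/9

Derivation:
rank_ℚ(R)=2; free=2−2=0
SNF(R) diag = [3, 9] → torsion [3, 9]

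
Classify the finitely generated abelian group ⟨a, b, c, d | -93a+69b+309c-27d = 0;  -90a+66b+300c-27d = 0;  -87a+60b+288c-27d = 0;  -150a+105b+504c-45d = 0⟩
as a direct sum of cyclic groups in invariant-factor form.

Answer: M ≅ ℤ/3 ⊕ ℤ/3 ⊕ ℤ/9 ⊕ ℤ/27

Derivation:
rank_ℚ(R)=4; free=4−4=0
SNF(R) diag = [3, 3, 9, 27] → torsion [3, 3, 9, 27]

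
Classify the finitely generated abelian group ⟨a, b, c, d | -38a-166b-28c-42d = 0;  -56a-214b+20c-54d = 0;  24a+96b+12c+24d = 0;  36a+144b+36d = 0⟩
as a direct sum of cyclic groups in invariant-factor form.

rank_ℚ(R)=4; free=4−4=0
SNF(R) diag = [2, 6, 12, 36] → torsion [2, 6, 12, 36]

Answer: M ≅ ℤ/2 ⊕ ℤ/6 ⊕ ℤ/12 ⊕ ℤ/36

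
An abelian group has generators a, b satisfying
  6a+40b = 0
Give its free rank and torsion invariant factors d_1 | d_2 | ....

rank_ℚ(R)=1; free=2−1=1
SNF(R) diag = [2] → torsion [2]

Answer: M ≅ ℤ^1 ⊕ ℤ/2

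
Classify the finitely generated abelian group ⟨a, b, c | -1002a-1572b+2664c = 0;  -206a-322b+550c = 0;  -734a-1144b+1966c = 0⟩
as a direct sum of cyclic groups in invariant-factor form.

rank_ℚ(R)=3; free=3−3=0
SNF(R) diag = [2, 6, 18] → torsion [2, 6, 18]

Answer: M ≅ ℤ/2 ⊕ ℤ/6 ⊕ ℤ/18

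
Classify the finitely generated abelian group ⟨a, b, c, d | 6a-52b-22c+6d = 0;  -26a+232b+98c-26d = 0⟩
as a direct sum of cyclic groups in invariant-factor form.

Answer: M ≅ ℤ^2 ⊕ ℤ/2 ⊕ ℤ/4

Derivation:
rank_ℚ(R)=2; free=4−2=2
SNF(R) diag = [2, 4] → torsion [2, 4]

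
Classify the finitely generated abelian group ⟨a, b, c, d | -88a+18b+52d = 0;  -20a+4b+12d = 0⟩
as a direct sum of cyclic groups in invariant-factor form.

Answer: M ≅ ℤ^2 ⊕ ℤ/2 ⊕ ℤ/4

Derivation:
rank_ℚ(R)=2; free=4−2=2
SNF(R) diag = [2, 4] → torsion [2, 4]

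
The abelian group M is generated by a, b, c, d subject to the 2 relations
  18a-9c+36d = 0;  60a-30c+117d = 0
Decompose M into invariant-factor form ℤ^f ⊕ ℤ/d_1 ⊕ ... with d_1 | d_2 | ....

rank_ℚ(R)=2; free=4−2=2
SNF(R) diag = [3, 9] → torsion [3, 9]

Answer: M ≅ ℤ^2 ⊕ ℤ/3 ⊕ ℤ/9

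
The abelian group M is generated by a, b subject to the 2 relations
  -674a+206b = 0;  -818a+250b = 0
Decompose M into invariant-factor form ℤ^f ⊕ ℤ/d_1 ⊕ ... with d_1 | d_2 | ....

rank_ℚ(R)=2; free=2−2=0
SNF(R) diag = [2, 4] → torsion [2, 4]

Answer: M ≅ ℤ/2 ⊕ ℤ/4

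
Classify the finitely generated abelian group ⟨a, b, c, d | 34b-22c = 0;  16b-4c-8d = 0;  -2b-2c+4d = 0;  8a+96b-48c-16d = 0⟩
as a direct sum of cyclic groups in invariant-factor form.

rank_ℚ(R)=4; free=4−4=0
SNF(R) diag = [2, 4, 4, 8] → torsion [2, 4, 4, 8]

Answer: M ≅ ℤ/2 ⊕ ℤ/4 ⊕ ℤ/4 ⊕ ℤ/8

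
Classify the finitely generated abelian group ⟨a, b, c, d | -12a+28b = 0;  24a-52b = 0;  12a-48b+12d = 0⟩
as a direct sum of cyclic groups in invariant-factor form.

Answer: M ≅ ℤ^1 ⊕ ℤ/4 ⊕ ℤ/12 ⊕ ℤ/12

Derivation:
rank_ℚ(R)=3; free=4−3=1
SNF(R) diag = [4, 12, 12] → torsion [4, 12, 12]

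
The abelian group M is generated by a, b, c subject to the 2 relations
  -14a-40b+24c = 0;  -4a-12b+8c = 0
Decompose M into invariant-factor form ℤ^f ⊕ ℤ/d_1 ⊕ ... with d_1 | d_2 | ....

rank_ℚ(R)=2; free=3−2=1
SNF(R) diag = [2, 4] → torsion [2, 4]

Answer: M ≅ ℤ^1 ⊕ ℤ/2 ⊕ ℤ/4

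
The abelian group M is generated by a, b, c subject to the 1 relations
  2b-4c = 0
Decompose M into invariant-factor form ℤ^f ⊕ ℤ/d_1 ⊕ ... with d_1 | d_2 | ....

rank_ℚ(R)=1; free=3−1=2
SNF(R) diag = [2] → torsion [2]

Answer: M ≅ ℤ^2 ⊕ ℤ/2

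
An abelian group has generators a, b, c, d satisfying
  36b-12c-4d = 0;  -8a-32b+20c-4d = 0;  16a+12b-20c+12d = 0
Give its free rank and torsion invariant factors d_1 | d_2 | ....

Answer: M ≅ ℤ^1 ⊕ ℤ/4 ⊕ ℤ/4 ⊕ ℤ/8

Derivation:
rank_ℚ(R)=3; free=4−3=1
SNF(R) diag = [4, 4, 8] → torsion [4, 4, 8]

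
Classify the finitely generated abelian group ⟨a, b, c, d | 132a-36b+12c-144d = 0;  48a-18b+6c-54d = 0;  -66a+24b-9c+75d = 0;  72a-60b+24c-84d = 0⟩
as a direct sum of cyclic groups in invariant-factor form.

Answer: M ≅ ℤ/3 ⊕ ℤ/6 ⊕ ℤ/12 ⊕ ℤ/36

Derivation:
rank_ℚ(R)=4; free=4−4=0
SNF(R) diag = [3, 6, 12, 36] → torsion [3, 6, 12, 36]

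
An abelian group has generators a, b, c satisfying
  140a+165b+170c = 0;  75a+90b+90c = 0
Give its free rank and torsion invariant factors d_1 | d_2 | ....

rank_ℚ(R)=2; free=3−2=1
SNF(R) diag = [5, 15] → torsion [5, 15]

Answer: M ≅ ℤ^1 ⊕ ℤ/5 ⊕ ℤ/15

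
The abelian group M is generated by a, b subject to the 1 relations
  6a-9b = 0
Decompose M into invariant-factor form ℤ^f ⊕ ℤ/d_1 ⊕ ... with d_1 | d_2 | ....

Answer: M ≅ ℤ^1 ⊕ ℤ/3

Derivation:
rank_ℚ(R)=1; free=2−1=1
SNF(R) diag = [3] → torsion [3]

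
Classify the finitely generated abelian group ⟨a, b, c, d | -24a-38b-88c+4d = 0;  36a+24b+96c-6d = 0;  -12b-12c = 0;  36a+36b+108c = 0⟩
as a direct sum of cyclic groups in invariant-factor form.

Answer: M ≅ ℤ/2 ⊕ ℤ/6 ⊕ ℤ/12 ⊕ ℤ/36

Derivation:
rank_ℚ(R)=4; free=4−4=0
SNF(R) diag = [2, 6, 12, 36] → torsion [2, 6, 12, 36]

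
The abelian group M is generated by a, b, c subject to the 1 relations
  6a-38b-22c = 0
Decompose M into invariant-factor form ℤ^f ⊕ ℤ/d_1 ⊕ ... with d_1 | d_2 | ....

rank_ℚ(R)=1; free=3−1=2
SNF(R) diag = [2] → torsion [2]

Answer: M ≅ ℤ^2 ⊕ ℤ/2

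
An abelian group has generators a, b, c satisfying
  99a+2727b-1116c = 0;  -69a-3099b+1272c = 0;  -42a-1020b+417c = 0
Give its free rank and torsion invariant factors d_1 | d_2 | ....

Answer: M ≅ ℤ/3 ⊕ ℤ/9 ⊕ ℤ/18

Derivation:
rank_ℚ(R)=3; free=3−3=0
SNF(R) diag = [3, 9, 18] → torsion [3, 9, 18]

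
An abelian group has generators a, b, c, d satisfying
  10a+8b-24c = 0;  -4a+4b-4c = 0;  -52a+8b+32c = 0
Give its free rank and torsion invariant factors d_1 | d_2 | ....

rank_ℚ(R)=3; free=4−3=1
SNF(R) diag = [2, 4, 8] → torsion [2, 4, 8]

Answer: M ≅ ℤ^1 ⊕ ℤ/2 ⊕ ℤ/4 ⊕ ℤ/8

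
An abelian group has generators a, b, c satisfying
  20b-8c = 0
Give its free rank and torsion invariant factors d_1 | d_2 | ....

Answer: M ≅ ℤ^2 ⊕ ℤ/4

Derivation:
rank_ℚ(R)=1; free=3−1=2
SNF(R) diag = [4] → torsion [4]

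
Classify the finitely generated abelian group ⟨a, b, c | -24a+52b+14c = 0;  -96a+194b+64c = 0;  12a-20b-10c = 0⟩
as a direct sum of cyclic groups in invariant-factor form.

rank_ℚ(R)=3; free=3−3=0
SNF(R) diag = [2, 6, 12] → torsion [2, 6, 12]

Answer: M ≅ ℤ/2 ⊕ ℤ/6 ⊕ ℤ/12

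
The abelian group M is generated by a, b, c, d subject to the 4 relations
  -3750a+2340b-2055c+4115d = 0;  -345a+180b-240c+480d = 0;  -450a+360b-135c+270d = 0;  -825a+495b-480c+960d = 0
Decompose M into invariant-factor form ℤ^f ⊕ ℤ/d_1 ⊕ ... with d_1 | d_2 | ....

Answer: M ≅ ℤ/5 ⊕ ℤ/15 ⊕ ℤ/45 ⊕ ℤ/135

Derivation:
rank_ℚ(R)=4; free=4−4=0
SNF(R) diag = [5, 15, 45, 135] → torsion [5, 15, 45, 135]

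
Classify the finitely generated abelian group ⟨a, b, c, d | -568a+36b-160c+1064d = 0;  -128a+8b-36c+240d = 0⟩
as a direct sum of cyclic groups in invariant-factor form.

Answer: M ≅ ℤ^2 ⊕ ℤ/4 ⊕ ℤ/4

Derivation:
rank_ℚ(R)=2; free=4−2=2
SNF(R) diag = [4, 4] → torsion [4, 4]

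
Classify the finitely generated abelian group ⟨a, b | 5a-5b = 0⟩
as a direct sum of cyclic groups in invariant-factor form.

rank_ℚ(R)=1; free=2−1=1
SNF(R) diag = [5] → torsion [5]

Answer: M ≅ ℤ^1 ⊕ ℤ/5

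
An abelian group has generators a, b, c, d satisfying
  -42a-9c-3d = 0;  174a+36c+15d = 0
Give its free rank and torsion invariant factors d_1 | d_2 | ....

rank_ℚ(R)=2; free=4−2=2
SNF(R) diag = [3, 9] → torsion [3, 9]

Answer: M ≅ ℤ^2 ⊕ ℤ/3 ⊕ ℤ/9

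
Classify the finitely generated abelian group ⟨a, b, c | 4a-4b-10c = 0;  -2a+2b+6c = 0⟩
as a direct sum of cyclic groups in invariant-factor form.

Answer: M ≅ ℤ^1 ⊕ ℤ/2 ⊕ ℤ/2

Derivation:
rank_ℚ(R)=2; free=3−2=1
SNF(R) diag = [2, 2] → torsion [2, 2]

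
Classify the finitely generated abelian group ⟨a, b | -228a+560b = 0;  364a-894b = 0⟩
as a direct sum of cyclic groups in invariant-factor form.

Answer: M ≅ ℤ/2 ⊕ ℤ/4

Derivation:
rank_ℚ(R)=2; free=2−2=0
SNF(R) diag = [2, 4] → torsion [2, 4]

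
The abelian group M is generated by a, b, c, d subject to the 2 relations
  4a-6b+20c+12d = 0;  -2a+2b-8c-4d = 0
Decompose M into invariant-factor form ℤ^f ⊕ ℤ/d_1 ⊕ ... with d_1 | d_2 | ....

rank_ℚ(R)=2; free=4−2=2
SNF(R) diag = [2, 2] → torsion [2, 2]

Answer: M ≅ ℤ^2 ⊕ ℤ/2 ⊕ ℤ/2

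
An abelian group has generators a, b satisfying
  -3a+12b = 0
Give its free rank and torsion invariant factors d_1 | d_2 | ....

Answer: M ≅ ℤ^1 ⊕ ℤ/3

Derivation:
rank_ℚ(R)=1; free=2−1=1
SNF(R) diag = [3] → torsion [3]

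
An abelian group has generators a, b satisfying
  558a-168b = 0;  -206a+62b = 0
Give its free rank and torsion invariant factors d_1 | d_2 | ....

rank_ℚ(R)=2; free=2−2=0
SNF(R) diag = [2, 6] → torsion [2, 6]

Answer: M ≅ ℤ/2 ⊕ ℤ/6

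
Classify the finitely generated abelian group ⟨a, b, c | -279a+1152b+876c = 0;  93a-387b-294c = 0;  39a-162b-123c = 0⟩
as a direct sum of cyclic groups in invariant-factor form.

Answer: M ≅ ℤ/3 ⊕ ℤ/3 ⊕ ℤ/9

Derivation:
rank_ℚ(R)=3; free=3−3=0
SNF(R) diag = [3, 3, 9] → torsion [3, 3, 9]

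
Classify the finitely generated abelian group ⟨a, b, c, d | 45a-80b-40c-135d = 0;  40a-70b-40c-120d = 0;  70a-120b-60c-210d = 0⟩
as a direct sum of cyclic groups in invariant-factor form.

Answer: M ≅ ℤ^1 ⊕ ℤ/5 ⊕ ℤ/10 ⊕ ℤ/20

Derivation:
rank_ℚ(R)=3; free=4−3=1
SNF(R) diag = [5, 10, 20] → torsion [5, 10, 20]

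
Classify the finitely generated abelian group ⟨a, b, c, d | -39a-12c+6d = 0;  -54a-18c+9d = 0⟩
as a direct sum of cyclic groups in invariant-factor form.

Answer: M ≅ ℤ^2 ⊕ ℤ/3 ⊕ ℤ/9

Derivation:
rank_ℚ(R)=2; free=4−2=2
SNF(R) diag = [3, 9] → torsion [3, 9]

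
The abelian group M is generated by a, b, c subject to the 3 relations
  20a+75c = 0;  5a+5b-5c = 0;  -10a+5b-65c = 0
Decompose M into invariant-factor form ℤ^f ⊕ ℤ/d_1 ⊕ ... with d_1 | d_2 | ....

Answer: M ≅ ℤ/5 ⊕ ℤ/5 ⊕ ℤ/15

Derivation:
rank_ℚ(R)=3; free=3−3=0
SNF(R) diag = [5, 5, 15] → torsion [5, 5, 15]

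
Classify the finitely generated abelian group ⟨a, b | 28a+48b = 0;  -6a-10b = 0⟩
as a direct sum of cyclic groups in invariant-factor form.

Answer: M ≅ ℤ/2 ⊕ ℤ/4

Derivation:
rank_ℚ(R)=2; free=2−2=0
SNF(R) diag = [2, 4] → torsion [2, 4]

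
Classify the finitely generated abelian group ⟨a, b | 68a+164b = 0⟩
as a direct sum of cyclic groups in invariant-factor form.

Answer: M ≅ ℤ^1 ⊕ ℤ/4

Derivation:
rank_ℚ(R)=1; free=2−1=1
SNF(R) diag = [4] → torsion [4]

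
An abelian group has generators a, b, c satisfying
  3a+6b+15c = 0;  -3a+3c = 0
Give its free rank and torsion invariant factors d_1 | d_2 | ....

Answer: M ≅ ℤ^1 ⊕ ℤ/3 ⊕ ℤ/6

Derivation:
rank_ℚ(R)=2; free=3−2=1
SNF(R) diag = [3, 6] → torsion [3, 6]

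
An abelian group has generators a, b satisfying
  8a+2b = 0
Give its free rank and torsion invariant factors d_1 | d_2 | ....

Answer: M ≅ ℤ^1 ⊕ ℤ/2

Derivation:
rank_ℚ(R)=1; free=2−1=1
SNF(R) diag = [2] → torsion [2]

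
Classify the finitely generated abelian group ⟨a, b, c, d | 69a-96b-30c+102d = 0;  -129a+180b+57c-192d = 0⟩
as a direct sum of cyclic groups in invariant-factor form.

rank_ℚ(R)=2; free=4−2=2
SNF(R) diag = [3, 3] → torsion [3, 3]

Answer: M ≅ ℤ^2 ⊕ ℤ/3 ⊕ ℤ/3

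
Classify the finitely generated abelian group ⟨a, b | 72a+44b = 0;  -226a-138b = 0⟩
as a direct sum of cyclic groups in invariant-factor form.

rank_ℚ(R)=2; free=2−2=0
SNF(R) diag = [2, 4] → torsion [2, 4]

Answer: M ≅ ℤ/2 ⊕ ℤ/4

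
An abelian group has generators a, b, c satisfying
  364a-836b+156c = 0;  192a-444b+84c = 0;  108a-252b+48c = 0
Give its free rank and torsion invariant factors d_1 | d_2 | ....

rank_ℚ(R)=3; free=3−3=0
SNF(R) diag = [4, 12, 12] → torsion [4, 12, 12]

Answer: M ≅ ℤ/4 ⊕ ℤ/12 ⊕ ℤ/12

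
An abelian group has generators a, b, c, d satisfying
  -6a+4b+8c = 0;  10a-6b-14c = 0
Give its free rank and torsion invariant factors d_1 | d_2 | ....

Answer: M ≅ ℤ^2 ⊕ ℤ/2 ⊕ ℤ/2

Derivation:
rank_ℚ(R)=2; free=4−2=2
SNF(R) diag = [2, 2] → torsion [2, 2]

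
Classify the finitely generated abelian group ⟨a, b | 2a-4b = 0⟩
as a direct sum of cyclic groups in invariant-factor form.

Answer: M ≅ ℤ^1 ⊕ ℤ/2

Derivation:
rank_ℚ(R)=1; free=2−1=1
SNF(R) diag = [2] → torsion [2]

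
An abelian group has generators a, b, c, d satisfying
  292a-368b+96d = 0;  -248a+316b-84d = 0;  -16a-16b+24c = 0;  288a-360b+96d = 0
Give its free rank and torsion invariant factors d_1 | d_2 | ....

rank_ℚ(R)=4; free=4−4=0
SNF(R) diag = [4, 12, 24, 72] → torsion [4, 12, 24, 72]

Answer: M ≅ ℤ/4 ⊕ ℤ/12 ⊕ ℤ/24 ⊕ ℤ/72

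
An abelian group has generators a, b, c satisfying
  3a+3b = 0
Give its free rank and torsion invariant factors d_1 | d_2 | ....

rank_ℚ(R)=1; free=3−1=2
SNF(R) diag = [3] → torsion [3]

Answer: M ≅ ℤ^2 ⊕ ℤ/3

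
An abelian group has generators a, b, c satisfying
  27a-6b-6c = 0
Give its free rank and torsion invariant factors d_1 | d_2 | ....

Answer: M ≅ ℤ^2 ⊕ ℤ/3

Derivation:
rank_ℚ(R)=1; free=3−1=2
SNF(R) diag = [3] → torsion [3]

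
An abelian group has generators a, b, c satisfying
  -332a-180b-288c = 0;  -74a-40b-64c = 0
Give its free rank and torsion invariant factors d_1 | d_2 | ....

rank_ℚ(R)=2; free=3−2=1
SNF(R) diag = [2, 4] → torsion [2, 4]

Answer: M ≅ ℤ^1 ⊕ ℤ/2 ⊕ ℤ/4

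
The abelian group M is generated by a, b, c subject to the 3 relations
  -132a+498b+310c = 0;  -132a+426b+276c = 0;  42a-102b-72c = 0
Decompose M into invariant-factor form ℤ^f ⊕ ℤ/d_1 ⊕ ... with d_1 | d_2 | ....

Answer: M ≅ ℤ/2 ⊕ ℤ/6 ⊕ ℤ/18

Derivation:
rank_ℚ(R)=3; free=3−3=0
SNF(R) diag = [2, 6, 18] → torsion [2, 6, 18]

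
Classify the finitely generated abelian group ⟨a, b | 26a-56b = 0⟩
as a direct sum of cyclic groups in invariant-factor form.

Answer: M ≅ ℤ^1 ⊕ ℤ/2

Derivation:
rank_ℚ(R)=1; free=2−1=1
SNF(R) diag = [2] → torsion [2]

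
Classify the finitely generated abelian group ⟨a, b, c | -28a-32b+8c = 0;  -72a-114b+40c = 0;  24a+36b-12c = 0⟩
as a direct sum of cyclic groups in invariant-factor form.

rank_ℚ(R)=3; free=3−3=0
SNF(R) diag = [2, 4, 12] → torsion [2, 4, 12]

Answer: M ≅ ℤ/2 ⊕ ℤ/4 ⊕ ℤ/12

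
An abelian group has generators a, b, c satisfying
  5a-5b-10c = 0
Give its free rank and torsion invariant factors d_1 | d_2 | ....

rank_ℚ(R)=1; free=3−1=2
SNF(R) diag = [5] → torsion [5]

Answer: M ≅ ℤ^2 ⊕ ℤ/5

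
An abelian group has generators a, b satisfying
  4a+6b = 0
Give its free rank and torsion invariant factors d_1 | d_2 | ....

Answer: M ≅ ℤ^1 ⊕ ℤ/2

Derivation:
rank_ℚ(R)=1; free=2−1=1
SNF(R) diag = [2] → torsion [2]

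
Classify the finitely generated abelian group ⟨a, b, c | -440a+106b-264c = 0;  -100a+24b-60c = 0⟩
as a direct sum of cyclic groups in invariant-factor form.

rank_ℚ(R)=2; free=3−2=1
SNF(R) diag = [2, 4] → torsion [2, 4]

Answer: M ≅ ℤ^1 ⊕ ℤ/2 ⊕ ℤ/4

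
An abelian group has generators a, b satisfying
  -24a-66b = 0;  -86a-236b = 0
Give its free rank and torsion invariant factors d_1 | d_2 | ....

Answer: M ≅ ℤ/2 ⊕ ℤ/6

Derivation:
rank_ℚ(R)=2; free=2−2=0
SNF(R) diag = [2, 6] → torsion [2, 6]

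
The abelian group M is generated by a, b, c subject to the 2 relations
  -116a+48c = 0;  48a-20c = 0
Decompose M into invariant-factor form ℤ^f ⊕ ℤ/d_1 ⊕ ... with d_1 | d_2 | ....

Answer: M ≅ ℤ^1 ⊕ ℤ/4 ⊕ ℤ/4

Derivation:
rank_ℚ(R)=2; free=3−2=1
SNF(R) diag = [4, 4] → torsion [4, 4]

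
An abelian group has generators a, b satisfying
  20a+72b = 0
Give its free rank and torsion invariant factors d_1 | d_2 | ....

Answer: M ≅ ℤ^1 ⊕ ℤ/4

Derivation:
rank_ℚ(R)=1; free=2−1=1
SNF(R) diag = [4] → torsion [4]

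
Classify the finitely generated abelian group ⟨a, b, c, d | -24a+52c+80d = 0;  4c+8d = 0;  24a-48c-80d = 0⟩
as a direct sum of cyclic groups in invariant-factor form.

Answer: M ≅ ℤ^1 ⊕ ℤ/4 ⊕ ℤ/8 ⊕ ℤ/24

Derivation:
rank_ℚ(R)=3; free=4−3=1
SNF(R) diag = [4, 8, 24] → torsion [4, 8, 24]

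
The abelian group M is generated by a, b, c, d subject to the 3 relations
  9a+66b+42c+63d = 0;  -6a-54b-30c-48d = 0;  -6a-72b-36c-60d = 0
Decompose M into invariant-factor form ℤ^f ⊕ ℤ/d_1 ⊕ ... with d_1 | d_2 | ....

Answer: M ≅ ℤ^1 ⊕ ℤ/3 ⊕ ℤ/6 ⊕ ℤ/6

Derivation:
rank_ℚ(R)=3; free=4−3=1
SNF(R) diag = [3, 6, 6] → torsion [3, 6, 6]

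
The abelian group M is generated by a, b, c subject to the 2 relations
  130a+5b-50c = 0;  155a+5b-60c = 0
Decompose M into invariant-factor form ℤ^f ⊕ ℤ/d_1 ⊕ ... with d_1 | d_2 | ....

Answer: M ≅ ℤ^1 ⊕ ℤ/5 ⊕ ℤ/5

Derivation:
rank_ℚ(R)=2; free=3−2=1
SNF(R) diag = [5, 5] → torsion [5, 5]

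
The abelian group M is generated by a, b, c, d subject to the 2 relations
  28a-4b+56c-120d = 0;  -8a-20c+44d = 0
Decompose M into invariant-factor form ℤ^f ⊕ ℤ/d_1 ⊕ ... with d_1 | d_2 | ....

Answer: M ≅ ℤ^2 ⊕ ℤ/4 ⊕ ℤ/4

Derivation:
rank_ℚ(R)=2; free=4−2=2
SNF(R) diag = [4, 4] → torsion [4, 4]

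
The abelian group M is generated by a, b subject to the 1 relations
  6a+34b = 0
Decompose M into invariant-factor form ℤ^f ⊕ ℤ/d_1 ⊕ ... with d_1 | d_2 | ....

Answer: M ≅ ℤ^1 ⊕ ℤ/2

Derivation:
rank_ℚ(R)=1; free=2−1=1
SNF(R) diag = [2] → torsion [2]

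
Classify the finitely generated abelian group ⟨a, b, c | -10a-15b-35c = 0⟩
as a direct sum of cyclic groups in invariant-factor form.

rank_ℚ(R)=1; free=3−1=2
SNF(R) diag = [5] → torsion [5]

Answer: M ≅ ℤ^2 ⊕ ℤ/5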